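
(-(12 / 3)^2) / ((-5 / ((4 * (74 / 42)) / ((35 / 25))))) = 2368 / 147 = 16.11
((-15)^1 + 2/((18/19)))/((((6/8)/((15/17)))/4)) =-9280/153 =-60.65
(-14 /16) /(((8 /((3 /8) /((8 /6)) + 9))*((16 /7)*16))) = -14553 /524288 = -0.03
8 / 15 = 0.53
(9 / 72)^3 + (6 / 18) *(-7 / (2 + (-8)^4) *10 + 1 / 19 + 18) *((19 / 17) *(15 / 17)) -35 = -29.07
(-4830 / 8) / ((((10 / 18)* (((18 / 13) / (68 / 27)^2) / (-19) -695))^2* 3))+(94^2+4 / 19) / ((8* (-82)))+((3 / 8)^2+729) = 28103049196134884351001311 / 39268197783868159199680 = 715.67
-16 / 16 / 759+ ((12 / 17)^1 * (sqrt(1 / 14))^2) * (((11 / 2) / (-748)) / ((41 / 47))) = -438791 / 251814948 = -0.00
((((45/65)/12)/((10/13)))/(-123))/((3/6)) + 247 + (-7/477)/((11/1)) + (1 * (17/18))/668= 354949307017/1437048360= 247.00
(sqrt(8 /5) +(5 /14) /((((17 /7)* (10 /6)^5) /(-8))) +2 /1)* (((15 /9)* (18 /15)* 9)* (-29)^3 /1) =-1393141.55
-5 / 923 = -0.01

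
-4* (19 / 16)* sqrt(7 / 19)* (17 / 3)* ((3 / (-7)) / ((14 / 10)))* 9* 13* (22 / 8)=109395* sqrt(133) / 784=1609.19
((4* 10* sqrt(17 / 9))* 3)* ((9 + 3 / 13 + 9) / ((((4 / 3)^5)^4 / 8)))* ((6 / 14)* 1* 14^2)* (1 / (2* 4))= 86768629818885* sqrt(17) / 446676598784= 800.93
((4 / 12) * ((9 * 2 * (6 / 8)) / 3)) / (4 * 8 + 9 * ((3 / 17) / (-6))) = 51 / 1079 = 0.05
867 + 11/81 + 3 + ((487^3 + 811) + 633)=115503617.14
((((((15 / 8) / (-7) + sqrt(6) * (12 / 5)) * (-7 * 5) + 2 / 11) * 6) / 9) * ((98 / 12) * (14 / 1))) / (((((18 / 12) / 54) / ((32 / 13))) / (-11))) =14577502.68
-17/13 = -1.31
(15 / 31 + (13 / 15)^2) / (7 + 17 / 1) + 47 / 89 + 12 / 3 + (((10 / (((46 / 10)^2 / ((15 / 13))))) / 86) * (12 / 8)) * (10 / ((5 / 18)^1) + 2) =10884154077253 / 2202839952300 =4.94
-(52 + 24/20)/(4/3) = -399/10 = -39.90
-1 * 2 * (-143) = 286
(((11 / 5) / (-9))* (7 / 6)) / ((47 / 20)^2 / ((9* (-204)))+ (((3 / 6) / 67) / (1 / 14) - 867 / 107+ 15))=-1501475360 / 36847371679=-0.04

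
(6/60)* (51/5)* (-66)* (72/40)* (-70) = 212058/25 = 8482.32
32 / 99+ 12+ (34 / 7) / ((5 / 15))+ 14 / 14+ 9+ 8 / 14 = 25964 / 693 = 37.47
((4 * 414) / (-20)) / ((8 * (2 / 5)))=-207 / 8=-25.88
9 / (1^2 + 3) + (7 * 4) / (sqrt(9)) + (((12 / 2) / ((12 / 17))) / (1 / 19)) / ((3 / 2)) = 477 / 4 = 119.25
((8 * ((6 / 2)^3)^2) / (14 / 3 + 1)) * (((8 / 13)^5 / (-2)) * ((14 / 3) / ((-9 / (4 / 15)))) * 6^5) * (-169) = -1541054398464 / 186745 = -8252185.59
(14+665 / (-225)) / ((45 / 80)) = 7952 / 405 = 19.63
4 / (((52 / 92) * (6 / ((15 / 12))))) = 115 / 78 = 1.47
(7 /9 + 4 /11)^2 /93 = 12769 /911493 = 0.01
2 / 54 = 1 / 27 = 0.04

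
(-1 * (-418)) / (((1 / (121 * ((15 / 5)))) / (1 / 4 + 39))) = 11911119 / 2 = 5955559.50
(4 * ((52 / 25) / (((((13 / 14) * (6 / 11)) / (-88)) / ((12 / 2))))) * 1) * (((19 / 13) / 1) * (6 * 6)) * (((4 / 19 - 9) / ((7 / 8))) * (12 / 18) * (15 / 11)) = 4167333.42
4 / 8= 1 / 2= 0.50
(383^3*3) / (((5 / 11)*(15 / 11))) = 271920333.08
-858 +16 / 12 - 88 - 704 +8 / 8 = -4943 / 3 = -1647.67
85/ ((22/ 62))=2635/ 11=239.55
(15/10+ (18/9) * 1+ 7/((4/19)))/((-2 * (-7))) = 21/8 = 2.62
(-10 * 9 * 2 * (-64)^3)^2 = 2226511046246400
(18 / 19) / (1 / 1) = 18 / 19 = 0.95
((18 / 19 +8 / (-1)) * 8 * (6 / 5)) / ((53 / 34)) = -218688 / 5035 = -43.43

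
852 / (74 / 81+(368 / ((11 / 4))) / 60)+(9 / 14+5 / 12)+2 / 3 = 160433155 / 588252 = 272.73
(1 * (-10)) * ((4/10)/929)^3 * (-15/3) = 16/4008825445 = 0.00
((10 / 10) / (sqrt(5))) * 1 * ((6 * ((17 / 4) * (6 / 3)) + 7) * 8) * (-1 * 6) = -2784 * sqrt(5) / 5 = -1245.04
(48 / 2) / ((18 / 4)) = 5.33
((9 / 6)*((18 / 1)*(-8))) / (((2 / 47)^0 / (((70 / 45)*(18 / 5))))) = -1209.60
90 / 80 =9 / 8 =1.12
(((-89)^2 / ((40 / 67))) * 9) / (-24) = -1592121 / 320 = -4975.38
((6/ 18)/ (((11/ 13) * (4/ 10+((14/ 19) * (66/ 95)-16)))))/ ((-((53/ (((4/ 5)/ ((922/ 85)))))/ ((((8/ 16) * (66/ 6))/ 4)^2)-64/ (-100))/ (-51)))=-109698875/ 31366057824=-0.00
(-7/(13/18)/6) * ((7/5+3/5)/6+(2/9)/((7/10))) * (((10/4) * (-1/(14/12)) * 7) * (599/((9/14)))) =1719130/117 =14693.42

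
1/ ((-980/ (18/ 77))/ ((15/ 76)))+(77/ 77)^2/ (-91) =-82279/ 7455448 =-0.01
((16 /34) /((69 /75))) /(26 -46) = -10 /391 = -0.03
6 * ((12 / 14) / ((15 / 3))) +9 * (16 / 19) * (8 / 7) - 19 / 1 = -6191 / 665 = -9.31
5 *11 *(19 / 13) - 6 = 967 / 13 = 74.38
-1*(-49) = 49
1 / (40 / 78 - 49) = -39 / 1891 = -0.02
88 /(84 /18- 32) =-3.22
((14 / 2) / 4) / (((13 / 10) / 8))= 140 / 13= 10.77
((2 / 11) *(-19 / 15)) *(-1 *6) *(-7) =-532 / 55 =-9.67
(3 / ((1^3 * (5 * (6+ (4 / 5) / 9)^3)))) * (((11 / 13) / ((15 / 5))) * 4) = 200475 / 66855178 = 0.00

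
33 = 33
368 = 368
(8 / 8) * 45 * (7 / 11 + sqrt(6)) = 315 / 11 + 45 * sqrt(6) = 138.86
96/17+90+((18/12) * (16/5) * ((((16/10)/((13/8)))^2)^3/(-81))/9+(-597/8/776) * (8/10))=231042539760132269633/2417670192453750000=95.56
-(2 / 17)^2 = -0.01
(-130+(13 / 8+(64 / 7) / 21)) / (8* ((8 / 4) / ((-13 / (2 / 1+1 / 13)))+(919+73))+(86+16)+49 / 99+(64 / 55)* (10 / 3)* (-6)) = -76281699 / 4777407880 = -0.02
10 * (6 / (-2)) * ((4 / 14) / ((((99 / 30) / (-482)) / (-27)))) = -2602800 / 77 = -33802.60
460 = 460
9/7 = 1.29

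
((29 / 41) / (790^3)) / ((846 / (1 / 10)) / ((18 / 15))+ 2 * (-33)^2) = 29 / 186540319572000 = 0.00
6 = 6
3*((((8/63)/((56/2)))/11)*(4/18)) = 4/14553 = 0.00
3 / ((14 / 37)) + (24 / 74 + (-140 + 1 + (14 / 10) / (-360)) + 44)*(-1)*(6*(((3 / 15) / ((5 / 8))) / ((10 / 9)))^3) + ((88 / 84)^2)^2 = 15953904151670329 / 702714550781250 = 22.70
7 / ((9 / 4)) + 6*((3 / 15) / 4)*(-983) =-26261 / 90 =-291.79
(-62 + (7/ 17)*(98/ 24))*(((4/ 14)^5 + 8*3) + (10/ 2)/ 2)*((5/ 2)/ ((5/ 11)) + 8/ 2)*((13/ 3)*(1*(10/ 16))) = -41129.58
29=29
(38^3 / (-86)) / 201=-27436 / 8643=-3.17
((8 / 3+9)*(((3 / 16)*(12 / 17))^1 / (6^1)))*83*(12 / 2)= 8715 / 68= 128.16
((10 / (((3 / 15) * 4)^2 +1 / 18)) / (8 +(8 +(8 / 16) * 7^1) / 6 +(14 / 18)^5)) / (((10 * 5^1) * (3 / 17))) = 24091992 / 150835013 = 0.16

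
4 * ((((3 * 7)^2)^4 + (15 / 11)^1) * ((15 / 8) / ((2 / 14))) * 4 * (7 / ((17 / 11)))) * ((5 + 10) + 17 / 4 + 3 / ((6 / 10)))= 14831194170318435 / 17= 872423186489319.71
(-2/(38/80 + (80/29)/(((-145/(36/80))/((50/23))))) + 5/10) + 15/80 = -20874753/5649872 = -3.69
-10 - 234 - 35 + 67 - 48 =-260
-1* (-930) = 930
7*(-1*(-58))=406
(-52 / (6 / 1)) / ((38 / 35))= -455 / 57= -7.98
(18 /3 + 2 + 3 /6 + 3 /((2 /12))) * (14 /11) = 371 /11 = 33.73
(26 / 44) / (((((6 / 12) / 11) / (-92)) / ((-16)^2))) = -306176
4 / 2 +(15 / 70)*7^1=7 / 2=3.50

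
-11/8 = -1.38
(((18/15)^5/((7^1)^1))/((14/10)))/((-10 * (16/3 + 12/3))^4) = 19683/5882450000000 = 0.00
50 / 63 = 0.79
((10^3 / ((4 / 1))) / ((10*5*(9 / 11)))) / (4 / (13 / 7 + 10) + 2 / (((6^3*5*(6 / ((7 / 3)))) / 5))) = 17.92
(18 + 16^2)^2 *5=375380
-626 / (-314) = 313 / 157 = 1.99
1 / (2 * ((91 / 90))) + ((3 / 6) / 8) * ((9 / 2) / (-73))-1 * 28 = -5847827 / 212576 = -27.51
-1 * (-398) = 398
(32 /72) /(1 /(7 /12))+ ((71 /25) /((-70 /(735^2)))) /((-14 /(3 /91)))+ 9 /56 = 5113657 /98280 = 52.03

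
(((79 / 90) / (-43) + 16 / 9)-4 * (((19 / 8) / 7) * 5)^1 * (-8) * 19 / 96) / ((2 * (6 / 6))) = 150517 / 24080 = 6.25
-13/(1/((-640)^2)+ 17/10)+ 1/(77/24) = -393297896/53616717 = -7.34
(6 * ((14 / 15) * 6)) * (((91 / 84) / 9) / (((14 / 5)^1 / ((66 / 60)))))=143 / 90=1.59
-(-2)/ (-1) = -2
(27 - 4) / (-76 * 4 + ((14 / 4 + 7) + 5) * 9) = -0.14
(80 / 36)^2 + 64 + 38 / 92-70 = -2417 / 3726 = -0.65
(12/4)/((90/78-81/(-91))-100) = -273/8914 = -0.03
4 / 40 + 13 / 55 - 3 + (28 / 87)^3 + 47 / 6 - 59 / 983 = 183101361644 / 35601964695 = 5.14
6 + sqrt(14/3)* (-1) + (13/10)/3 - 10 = -107/30 - sqrt(42)/3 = -5.73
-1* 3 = -3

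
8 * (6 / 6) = 8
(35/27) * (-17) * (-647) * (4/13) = 1539860/351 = 4387.07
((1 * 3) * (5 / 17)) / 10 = 3 / 34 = 0.09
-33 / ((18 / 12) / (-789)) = 17358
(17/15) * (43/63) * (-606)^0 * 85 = 12427/189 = 65.75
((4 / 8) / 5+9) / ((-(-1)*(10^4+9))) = 91 / 100090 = 0.00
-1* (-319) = 319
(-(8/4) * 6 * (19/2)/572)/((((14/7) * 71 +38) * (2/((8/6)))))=-19/25740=-0.00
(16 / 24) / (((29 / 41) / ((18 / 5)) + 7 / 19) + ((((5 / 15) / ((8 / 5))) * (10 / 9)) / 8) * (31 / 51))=22883904 / 19994333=1.14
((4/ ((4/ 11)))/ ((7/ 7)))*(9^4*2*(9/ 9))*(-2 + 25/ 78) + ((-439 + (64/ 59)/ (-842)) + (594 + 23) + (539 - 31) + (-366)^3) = -15909508588699/ 322907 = -49269630.54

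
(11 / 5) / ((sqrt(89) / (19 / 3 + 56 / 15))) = 1661 * sqrt(89) / 6675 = 2.35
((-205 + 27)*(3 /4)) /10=-267 /20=-13.35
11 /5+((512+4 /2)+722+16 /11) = 68181 /55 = 1239.65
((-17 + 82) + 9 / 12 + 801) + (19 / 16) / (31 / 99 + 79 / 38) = 62434805 / 71992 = 867.25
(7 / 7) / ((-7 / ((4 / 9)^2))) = -16 / 567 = -0.03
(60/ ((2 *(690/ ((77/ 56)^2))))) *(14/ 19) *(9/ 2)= 0.27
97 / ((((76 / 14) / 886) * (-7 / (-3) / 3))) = 386739 / 19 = 20354.68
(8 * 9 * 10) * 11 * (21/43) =166320/43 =3867.91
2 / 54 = 1 / 27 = 0.04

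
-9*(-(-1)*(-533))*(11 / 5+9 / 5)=19188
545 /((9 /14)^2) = 106820 /81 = 1318.77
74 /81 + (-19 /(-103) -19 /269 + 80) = 181847152 /2244267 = 81.03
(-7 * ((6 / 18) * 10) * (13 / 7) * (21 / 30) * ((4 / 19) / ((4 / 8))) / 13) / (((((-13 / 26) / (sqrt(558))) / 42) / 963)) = 4529952 * sqrt(62) / 19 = 1877309.35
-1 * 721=-721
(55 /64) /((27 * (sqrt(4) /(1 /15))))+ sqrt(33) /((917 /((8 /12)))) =11 /10368+ 2 * sqrt(33) /2751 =0.01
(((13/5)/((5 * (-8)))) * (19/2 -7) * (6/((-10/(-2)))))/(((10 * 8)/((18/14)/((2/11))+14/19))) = -81003/4256000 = -0.02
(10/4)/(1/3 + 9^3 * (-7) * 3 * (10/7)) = -0.00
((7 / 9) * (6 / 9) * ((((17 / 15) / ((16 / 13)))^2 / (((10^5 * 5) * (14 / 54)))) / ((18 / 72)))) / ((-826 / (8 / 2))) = -48841 / 743400000000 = -0.00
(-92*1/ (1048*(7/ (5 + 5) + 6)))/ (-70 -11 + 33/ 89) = 445/ 2738424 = 0.00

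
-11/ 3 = -3.67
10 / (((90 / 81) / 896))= 8064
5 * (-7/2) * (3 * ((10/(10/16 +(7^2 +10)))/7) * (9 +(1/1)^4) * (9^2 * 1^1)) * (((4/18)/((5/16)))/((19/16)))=-614400/1007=-610.13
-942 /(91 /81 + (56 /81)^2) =-6180462 /10507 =-588.22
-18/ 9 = -2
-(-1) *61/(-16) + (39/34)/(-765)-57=-4218059/69360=-60.81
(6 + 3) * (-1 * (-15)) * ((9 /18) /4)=135 /8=16.88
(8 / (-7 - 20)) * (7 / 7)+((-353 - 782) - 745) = -50768 / 27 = -1880.30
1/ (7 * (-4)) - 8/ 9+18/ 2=2035/ 252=8.08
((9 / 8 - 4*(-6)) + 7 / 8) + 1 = 27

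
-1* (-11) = 11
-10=-10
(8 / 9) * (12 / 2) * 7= 112 / 3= 37.33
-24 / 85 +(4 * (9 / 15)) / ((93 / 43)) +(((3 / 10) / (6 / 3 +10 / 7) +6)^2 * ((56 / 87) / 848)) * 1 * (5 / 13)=67780895321 / 80870300160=0.84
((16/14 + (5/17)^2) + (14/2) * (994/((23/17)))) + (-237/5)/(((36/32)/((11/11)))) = 3560840357/697935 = 5101.97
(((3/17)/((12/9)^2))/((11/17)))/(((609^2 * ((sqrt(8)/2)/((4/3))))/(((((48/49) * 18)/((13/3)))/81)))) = 4 * sqrt(2)/288751463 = 0.00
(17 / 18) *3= 17 / 6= 2.83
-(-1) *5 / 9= 5 / 9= 0.56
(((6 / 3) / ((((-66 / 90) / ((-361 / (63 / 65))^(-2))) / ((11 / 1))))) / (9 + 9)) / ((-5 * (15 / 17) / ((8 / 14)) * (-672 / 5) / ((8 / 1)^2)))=-408 / 550606225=-0.00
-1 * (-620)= 620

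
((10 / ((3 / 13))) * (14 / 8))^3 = 94196375 / 216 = 436094.33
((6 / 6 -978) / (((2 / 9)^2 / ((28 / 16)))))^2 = 306870573681 / 256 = 1198713178.44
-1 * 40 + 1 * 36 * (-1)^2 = -4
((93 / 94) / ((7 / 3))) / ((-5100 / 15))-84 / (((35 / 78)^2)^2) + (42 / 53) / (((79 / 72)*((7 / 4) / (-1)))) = -11890117363199913 / 5737383295000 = -2072.39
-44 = -44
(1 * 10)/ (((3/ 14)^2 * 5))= 43.56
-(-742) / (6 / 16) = 5936 / 3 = 1978.67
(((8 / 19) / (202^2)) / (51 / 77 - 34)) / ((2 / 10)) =-770 / 497533373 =-0.00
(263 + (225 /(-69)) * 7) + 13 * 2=6122 /23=266.17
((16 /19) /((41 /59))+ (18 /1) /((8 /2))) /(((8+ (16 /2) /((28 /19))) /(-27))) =-1681911 /146452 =-11.48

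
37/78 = 0.47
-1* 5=-5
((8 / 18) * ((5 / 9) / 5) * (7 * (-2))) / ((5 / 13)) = -728 / 405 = -1.80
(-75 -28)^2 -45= 10564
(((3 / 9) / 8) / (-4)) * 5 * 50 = -125 / 48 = -2.60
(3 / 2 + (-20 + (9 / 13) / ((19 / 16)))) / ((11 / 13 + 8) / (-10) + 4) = -8851 / 1539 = -5.75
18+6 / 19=18.32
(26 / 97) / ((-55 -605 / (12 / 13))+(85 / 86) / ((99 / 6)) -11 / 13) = -639496 / 1696796459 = -0.00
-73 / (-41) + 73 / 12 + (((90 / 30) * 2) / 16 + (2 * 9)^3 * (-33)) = -189368597 / 984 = -192447.76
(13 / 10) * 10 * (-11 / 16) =-143 / 16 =-8.94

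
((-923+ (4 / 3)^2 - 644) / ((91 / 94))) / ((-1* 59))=1324178 / 48321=27.40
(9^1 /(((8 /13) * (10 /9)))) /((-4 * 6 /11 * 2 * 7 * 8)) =-3861 /71680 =-0.05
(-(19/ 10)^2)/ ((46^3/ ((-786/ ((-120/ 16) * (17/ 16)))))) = -94582/ 25854875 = -0.00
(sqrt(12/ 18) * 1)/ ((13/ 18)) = 6 * sqrt(6)/ 13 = 1.13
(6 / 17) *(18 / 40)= 27 / 170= 0.16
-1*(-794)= 794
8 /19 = 0.42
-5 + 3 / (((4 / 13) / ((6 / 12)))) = -0.12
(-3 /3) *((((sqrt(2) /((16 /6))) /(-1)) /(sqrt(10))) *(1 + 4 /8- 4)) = -3 *sqrt(5) /16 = -0.42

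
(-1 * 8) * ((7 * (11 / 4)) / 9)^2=-5929 / 162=-36.60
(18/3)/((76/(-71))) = -213/38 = -5.61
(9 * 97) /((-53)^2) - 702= -1971045 /2809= -701.69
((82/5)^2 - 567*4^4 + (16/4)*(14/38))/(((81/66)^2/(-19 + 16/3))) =1365639155936/1038825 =1314599.82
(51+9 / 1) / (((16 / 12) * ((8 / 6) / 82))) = 5535 / 2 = 2767.50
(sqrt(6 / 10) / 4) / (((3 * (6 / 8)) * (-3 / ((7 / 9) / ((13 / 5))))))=-7 * sqrt(15) / 3159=-0.01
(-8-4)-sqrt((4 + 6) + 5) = -12-sqrt(15) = -15.87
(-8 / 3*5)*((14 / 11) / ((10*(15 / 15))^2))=-28 / 165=-0.17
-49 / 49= -1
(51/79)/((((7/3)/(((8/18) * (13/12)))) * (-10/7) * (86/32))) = -1768/50955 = -0.03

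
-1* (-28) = 28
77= 77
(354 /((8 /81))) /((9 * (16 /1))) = 24.89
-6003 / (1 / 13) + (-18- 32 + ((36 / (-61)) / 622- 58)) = -1482526755 / 18971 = -78147.00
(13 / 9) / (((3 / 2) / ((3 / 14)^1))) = 13 / 63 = 0.21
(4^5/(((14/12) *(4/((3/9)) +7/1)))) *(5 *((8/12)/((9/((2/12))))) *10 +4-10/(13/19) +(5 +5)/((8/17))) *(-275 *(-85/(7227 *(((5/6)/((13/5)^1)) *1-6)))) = -103127168000/348388047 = -296.01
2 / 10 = 1 / 5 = 0.20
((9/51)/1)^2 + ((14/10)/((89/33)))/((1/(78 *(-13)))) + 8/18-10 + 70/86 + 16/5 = -5294337922/9954027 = -531.88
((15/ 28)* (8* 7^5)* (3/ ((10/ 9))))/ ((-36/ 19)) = -410571/ 4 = -102642.75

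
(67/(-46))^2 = 4489/2116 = 2.12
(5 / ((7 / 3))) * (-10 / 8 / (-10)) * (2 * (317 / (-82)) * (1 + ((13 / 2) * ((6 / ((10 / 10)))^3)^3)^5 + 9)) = -2867434961303129570275556834735540467162335 / 1148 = -2497765645734433423584980000000000000000.00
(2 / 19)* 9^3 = 1458 / 19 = 76.74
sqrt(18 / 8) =3 / 2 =1.50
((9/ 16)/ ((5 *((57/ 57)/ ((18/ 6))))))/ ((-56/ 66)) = -891/ 2240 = -0.40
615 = 615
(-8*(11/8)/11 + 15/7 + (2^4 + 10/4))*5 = 1375/14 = 98.21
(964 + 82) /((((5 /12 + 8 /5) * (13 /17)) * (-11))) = -1066920 /17303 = -61.66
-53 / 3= -17.67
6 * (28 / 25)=168 / 25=6.72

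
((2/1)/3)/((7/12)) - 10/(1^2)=-62/7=-8.86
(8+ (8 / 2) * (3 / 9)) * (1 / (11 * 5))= 28 / 165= 0.17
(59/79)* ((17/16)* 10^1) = 5015/632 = 7.94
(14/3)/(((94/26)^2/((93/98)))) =5239/15463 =0.34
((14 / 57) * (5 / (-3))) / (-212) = 35 / 18126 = 0.00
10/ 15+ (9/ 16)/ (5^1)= 187/ 240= 0.78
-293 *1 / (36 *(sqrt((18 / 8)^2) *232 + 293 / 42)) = -2051 / 133302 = -0.02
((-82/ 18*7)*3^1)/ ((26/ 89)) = -25543/ 78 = -327.47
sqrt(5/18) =sqrt(10)/6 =0.53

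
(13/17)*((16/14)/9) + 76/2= 40802/1071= 38.10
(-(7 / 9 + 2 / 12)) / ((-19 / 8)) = 68 / 171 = 0.40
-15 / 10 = -3 / 2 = -1.50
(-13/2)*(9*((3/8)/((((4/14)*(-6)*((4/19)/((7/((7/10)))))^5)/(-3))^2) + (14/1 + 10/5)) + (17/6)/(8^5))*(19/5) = -58696756722377023194899461/3932160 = -14927357157993831175.46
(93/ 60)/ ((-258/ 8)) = -31/ 645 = -0.05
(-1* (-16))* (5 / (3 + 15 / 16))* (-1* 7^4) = -439040 / 9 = -48782.22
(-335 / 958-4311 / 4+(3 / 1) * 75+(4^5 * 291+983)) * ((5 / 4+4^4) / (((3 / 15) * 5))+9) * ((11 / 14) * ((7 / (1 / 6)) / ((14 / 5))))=100371700793925 / 107296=935465448.80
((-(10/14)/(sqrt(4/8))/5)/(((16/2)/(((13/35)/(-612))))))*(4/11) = 13*sqrt(2)/3298680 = 0.00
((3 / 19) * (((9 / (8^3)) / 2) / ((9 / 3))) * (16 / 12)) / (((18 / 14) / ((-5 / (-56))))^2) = 25 / 8404992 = 0.00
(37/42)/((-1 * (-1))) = 37/42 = 0.88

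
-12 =-12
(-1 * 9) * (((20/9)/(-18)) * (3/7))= 10/21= 0.48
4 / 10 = 2 / 5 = 0.40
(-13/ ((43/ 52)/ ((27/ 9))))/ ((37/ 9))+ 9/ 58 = -1044297/ 92278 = -11.32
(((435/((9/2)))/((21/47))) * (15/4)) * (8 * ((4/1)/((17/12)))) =2180800/119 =18326.05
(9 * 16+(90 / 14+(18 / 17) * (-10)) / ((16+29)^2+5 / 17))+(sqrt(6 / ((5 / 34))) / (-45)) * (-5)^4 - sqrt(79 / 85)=-50 * sqrt(255) / 9 - sqrt(6715) / 85+630999 / 4382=54.32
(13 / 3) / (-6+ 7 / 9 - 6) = -39 / 101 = -0.39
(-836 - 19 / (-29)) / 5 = -4845 / 29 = -167.07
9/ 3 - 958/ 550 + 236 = 65246/ 275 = 237.26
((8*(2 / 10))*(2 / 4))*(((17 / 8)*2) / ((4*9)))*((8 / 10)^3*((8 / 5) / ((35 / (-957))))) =-694144 / 328125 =-2.12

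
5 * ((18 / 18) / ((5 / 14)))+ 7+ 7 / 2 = 49 / 2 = 24.50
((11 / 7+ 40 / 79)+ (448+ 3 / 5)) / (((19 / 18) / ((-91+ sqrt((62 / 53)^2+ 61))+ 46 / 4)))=-1783203444 / 52535+ 22430232 * sqrt(175193) / 2784355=-30571.31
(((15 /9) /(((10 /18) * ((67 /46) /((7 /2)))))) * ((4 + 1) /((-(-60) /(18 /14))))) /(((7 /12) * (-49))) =-0.03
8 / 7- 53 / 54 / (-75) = 32771 / 28350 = 1.16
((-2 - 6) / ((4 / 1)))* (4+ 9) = -26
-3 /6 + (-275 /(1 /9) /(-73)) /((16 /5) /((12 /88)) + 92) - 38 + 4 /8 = -4767443 /126436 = -37.71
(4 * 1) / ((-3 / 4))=-16 / 3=-5.33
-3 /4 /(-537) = 1 /716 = 0.00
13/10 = 1.30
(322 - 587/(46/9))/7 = 9529/322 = 29.59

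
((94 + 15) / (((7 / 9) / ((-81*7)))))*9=-715149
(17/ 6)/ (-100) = -17/ 600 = -0.03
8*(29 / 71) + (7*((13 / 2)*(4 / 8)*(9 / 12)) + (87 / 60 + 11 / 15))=383629 / 17040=22.51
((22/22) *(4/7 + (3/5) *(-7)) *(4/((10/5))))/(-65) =254/2275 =0.11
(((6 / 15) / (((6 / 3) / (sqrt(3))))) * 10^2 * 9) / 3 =60 * sqrt(3) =103.92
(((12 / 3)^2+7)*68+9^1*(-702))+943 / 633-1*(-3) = -3006440 / 633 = -4749.51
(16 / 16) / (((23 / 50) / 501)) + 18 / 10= 125457 / 115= 1090.93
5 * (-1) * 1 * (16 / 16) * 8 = -40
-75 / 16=-4.69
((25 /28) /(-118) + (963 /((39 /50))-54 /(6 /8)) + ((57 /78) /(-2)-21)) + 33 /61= 230119597 /201544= 1141.78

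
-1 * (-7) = 7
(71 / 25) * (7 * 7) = 3479 / 25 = 139.16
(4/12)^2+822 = 7399/9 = 822.11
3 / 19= 0.16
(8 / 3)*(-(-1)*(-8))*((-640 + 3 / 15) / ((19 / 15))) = 204736 / 19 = 10775.58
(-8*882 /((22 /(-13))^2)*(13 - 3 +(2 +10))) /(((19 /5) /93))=-277247880 /209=-1326544.88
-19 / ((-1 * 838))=19 / 838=0.02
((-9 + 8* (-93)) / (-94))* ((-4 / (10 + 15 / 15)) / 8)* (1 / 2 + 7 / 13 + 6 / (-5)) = 15813 / 268840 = 0.06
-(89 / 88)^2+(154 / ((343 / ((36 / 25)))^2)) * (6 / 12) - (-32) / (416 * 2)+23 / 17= 6649917043669 / 17977439480000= 0.37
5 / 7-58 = -401 / 7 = -57.29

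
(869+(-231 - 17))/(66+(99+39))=207/68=3.04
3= 3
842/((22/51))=1951.91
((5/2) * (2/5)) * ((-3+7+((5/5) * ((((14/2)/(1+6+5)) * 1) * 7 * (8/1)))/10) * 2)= 218/15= 14.53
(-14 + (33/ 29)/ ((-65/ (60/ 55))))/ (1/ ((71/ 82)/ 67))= -938123/ 5178095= -0.18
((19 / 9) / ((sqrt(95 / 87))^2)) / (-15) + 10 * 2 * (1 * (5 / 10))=2221 / 225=9.87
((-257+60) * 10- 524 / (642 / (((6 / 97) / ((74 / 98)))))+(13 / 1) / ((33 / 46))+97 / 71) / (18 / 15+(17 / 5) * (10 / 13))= -114079215512665 / 223141940472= -511.24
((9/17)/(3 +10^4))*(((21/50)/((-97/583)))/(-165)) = 477/589105250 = 0.00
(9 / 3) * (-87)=-261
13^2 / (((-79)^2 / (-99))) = -16731 / 6241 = -2.68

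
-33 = -33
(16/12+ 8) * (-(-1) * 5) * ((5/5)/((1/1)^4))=140/3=46.67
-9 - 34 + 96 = 53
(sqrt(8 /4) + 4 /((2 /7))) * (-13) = -182 - 13 * sqrt(2) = -200.38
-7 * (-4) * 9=252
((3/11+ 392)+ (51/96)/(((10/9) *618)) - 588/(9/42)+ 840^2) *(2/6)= 234416.09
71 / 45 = 1.58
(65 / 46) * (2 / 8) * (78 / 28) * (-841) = -2131935 / 2576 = -827.61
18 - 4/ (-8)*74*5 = 203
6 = 6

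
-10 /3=-3.33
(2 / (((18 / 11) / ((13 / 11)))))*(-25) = -325 / 9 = -36.11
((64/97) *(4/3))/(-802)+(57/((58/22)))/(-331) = -74393929/1120116909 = -0.07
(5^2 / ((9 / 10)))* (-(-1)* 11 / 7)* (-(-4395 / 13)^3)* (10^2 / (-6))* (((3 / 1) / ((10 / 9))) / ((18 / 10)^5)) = -135103187011718750 / 33633873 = -4016878669.06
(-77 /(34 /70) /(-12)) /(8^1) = 2695 /1632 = 1.65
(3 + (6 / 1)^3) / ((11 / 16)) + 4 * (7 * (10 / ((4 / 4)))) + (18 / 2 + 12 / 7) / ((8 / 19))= 384379 / 616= 623.99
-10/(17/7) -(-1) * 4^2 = 202/17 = 11.88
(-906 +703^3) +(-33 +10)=347427998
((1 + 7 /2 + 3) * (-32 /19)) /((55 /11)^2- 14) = -240 /209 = -1.15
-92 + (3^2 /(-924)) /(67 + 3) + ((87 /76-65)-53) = -85555527 /409640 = -208.86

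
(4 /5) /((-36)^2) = 1 /1620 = 0.00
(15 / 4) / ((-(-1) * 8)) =15 / 32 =0.47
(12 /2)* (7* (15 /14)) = 45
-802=-802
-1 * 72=-72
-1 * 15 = -15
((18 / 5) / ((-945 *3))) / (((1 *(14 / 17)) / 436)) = -7412 / 11025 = -0.67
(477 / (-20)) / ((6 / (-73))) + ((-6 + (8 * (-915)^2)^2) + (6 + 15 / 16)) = 3588841987223289 / 80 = 44860524840291.11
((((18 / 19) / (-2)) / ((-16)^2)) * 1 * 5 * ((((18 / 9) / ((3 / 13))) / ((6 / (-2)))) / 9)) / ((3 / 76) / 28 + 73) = 455 / 11184984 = 0.00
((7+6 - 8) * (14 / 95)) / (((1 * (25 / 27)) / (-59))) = -22302 / 475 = -46.95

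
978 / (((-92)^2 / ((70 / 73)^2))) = 599025 / 5638082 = 0.11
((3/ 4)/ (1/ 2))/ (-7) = -3/ 14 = -0.21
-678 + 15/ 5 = -675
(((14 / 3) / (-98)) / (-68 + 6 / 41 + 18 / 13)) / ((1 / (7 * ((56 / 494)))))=287 / 504849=0.00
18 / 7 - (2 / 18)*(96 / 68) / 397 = 364390 / 141729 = 2.57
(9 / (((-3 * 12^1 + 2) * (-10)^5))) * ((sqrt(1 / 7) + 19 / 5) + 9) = 9 * sqrt(7) / 23800000 + 9 / 265625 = 0.00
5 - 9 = -4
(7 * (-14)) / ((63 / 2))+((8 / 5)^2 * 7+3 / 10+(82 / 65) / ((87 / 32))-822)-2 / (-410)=-5609190707 / 6955650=-806.42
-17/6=-2.83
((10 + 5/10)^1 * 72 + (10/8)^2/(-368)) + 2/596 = 663247091/877312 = 756.00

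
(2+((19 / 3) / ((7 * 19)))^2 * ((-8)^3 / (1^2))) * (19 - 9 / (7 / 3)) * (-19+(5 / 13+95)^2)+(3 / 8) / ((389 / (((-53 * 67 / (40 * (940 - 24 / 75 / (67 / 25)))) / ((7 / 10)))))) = 172793533058447737 / 1497985996416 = 115350.57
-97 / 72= -1.35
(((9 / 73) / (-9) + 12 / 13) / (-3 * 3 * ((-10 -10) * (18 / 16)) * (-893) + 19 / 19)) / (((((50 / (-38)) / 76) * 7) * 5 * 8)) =311543 / 300315913625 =0.00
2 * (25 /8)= 25 /4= 6.25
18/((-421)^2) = 18/177241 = 0.00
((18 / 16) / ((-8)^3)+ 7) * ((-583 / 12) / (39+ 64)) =-16710529 / 5062656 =-3.30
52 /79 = 0.66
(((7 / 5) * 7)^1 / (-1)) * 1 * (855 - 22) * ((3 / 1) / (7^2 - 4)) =-544.23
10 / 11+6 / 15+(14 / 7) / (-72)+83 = 166877 / 1980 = 84.28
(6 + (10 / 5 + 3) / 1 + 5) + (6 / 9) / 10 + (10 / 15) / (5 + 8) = 16.12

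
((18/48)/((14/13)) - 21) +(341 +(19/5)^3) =5253083/14000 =375.22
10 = 10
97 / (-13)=-7.46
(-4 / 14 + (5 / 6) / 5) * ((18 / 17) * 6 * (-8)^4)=-3097.82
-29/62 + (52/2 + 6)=1955/62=31.53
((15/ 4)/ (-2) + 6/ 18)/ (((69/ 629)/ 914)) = -10635761/ 828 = -12845.12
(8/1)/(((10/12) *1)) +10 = 98/5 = 19.60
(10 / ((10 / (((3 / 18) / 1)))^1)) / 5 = 1 / 30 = 0.03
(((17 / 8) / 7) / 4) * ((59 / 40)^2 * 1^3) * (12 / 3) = 59177 / 89600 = 0.66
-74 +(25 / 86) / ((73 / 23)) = -463997 / 6278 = -73.91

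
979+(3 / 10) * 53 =9949 / 10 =994.90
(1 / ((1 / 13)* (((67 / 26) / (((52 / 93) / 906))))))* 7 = 61516 / 2822643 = 0.02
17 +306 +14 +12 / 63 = 7081 / 21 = 337.19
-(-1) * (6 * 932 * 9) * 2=100656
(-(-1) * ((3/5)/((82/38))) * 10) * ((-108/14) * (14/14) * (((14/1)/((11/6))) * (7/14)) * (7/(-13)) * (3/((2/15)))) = 5817420/5863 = 992.23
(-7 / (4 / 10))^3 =-42875 / 8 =-5359.38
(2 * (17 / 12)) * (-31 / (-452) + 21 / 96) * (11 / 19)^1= 194293 / 412224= 0.47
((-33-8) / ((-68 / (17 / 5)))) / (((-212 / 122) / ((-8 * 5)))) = 2501 / 53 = 47.19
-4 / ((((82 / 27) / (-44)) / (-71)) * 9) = -18744 / 41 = -457.17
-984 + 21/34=-33435/34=-983.38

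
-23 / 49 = -0.47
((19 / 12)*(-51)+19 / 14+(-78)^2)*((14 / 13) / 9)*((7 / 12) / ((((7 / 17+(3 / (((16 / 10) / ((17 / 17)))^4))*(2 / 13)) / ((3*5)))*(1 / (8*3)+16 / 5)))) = 341458790400 / 84896527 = 4022.06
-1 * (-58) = 58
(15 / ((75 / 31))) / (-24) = -31 / 120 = -0.26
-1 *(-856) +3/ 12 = 3425/ 4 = 856.25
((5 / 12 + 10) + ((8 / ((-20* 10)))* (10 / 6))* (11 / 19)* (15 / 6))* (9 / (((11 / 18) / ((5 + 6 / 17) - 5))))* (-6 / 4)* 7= -4002453 / 7106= -563.25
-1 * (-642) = 642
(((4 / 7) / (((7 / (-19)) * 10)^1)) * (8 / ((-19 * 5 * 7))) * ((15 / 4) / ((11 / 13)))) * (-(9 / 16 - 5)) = 2769 / 75460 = 0.04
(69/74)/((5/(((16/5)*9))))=4968/925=5.37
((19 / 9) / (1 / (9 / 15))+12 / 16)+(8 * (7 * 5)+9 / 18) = 16951 / 60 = 282.52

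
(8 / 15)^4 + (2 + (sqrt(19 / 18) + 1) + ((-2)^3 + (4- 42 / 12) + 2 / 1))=-244933 / 101250 + sqrt(38) / 6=-1.39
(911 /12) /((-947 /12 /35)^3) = -5624514000 /849278123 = -6.62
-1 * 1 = -1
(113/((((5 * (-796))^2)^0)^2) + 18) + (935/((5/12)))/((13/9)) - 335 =17544/13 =1349.54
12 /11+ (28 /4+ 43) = 562 /11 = 51.09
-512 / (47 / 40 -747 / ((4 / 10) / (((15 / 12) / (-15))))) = -3.27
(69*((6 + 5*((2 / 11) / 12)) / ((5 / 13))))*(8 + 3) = 119899 / 10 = 11989.90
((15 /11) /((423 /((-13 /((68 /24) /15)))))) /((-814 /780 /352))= 24336000 /325193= 74.84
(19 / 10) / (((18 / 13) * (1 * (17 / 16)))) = 988 / 765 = 1.29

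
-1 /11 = -0.09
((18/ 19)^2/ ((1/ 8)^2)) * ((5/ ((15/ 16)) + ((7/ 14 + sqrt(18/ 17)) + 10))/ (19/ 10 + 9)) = 622080 * sqrt(34)/ 668933 + 172800/ 2071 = 88.86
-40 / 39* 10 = -400 / 39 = -10.26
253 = 253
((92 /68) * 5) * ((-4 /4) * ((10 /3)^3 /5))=-23000 /459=-50.11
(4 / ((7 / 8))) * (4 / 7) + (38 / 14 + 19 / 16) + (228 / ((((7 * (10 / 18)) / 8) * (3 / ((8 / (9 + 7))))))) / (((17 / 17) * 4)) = 102143 / 3920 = 26.06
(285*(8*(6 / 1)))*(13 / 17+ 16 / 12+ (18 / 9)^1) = 953040 / 17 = 56061.18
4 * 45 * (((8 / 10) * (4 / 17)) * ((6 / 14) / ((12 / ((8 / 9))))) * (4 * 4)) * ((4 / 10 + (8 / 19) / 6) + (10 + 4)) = 8445952 / 33915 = 249.03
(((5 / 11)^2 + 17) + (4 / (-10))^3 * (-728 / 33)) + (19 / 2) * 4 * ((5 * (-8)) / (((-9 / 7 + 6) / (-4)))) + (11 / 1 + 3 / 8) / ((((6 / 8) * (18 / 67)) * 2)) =4366483733 / 3267000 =1336.54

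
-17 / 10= -1.70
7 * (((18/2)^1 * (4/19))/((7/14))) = 504/19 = 26.53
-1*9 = -9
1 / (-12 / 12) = -1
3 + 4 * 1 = 7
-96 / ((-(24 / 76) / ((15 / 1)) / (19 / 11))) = 86640 / 11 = 7876.36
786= 786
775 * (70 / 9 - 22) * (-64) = 6348800 / 9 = 705422.22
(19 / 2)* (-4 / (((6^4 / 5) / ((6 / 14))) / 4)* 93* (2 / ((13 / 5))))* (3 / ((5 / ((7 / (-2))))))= 37.76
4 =4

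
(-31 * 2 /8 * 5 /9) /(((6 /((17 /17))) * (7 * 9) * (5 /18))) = -31 /756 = -0.04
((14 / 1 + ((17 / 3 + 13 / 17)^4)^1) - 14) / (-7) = -11574317056 / 47356407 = -244.41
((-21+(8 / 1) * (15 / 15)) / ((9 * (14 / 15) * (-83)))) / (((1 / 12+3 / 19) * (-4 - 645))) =-494 / 4147759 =-0.00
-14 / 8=-7 / 4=-1.75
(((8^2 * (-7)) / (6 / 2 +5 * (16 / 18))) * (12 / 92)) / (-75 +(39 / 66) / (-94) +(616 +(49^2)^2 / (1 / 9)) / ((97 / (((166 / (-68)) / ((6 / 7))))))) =4419531072 / 857757751640767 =0.00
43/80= 0.54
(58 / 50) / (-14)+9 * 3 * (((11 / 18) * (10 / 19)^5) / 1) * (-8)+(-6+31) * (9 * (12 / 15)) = 151302430129 / 866634650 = 174.59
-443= -443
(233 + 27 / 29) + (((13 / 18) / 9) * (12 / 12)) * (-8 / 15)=8241052 / 35235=233.89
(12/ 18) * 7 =14/ 3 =4.67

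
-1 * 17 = -17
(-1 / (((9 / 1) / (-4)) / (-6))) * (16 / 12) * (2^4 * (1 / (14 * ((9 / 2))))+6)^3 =-1957215488 / 2250423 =-869.71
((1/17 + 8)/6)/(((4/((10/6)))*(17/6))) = 685/3468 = 0.20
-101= -101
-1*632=-632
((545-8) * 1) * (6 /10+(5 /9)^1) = 9308 /15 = 620.53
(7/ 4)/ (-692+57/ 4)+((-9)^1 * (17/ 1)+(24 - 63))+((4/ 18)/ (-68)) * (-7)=-159259837/ 829566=-191.98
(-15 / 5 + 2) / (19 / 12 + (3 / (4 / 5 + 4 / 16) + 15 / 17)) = -1428 / 7601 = -0.19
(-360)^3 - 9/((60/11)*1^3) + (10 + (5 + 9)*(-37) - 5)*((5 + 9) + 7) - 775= -933350993/20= -46667549.65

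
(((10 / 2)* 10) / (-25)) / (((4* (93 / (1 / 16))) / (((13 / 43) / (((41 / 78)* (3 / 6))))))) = -169 / 437224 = -0.00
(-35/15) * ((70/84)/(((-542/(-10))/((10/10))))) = -175/4878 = -0.04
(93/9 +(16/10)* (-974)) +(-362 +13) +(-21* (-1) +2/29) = -816059/435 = -1876.00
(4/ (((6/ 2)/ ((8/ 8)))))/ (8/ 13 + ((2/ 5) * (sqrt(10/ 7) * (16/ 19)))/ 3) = 492765/ 216614-6422 * sqrt(70)/ 108307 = 1.78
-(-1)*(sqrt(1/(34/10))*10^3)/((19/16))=456.70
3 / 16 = 0.19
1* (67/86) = 67/86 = 0.78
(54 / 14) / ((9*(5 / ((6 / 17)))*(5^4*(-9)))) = -2 / 371875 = -0.00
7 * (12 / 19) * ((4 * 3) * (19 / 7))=144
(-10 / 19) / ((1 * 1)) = -0.53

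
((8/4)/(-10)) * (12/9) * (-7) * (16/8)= 56/15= 3.73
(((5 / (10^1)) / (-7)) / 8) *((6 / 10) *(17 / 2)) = -51 / 1120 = -0.05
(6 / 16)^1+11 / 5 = 2.58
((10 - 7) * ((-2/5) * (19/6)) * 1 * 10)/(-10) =3.80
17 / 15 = 1.13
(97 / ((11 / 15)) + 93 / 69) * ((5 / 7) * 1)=169030 / 1771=95.44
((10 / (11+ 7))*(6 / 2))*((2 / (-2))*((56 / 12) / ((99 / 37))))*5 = -12950 / 891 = -14.53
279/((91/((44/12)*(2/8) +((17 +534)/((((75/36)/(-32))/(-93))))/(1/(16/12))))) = 29279865831/9100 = 3217567.67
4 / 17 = 0.24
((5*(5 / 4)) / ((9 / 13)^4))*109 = 77828725 / 26244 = 2965.58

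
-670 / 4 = -335 / 2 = -167.50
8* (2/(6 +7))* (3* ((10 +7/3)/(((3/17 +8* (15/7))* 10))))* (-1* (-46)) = 1620304/133965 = 12.09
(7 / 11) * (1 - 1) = 0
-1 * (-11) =11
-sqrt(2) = -1.41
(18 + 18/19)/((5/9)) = 648/19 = 34.11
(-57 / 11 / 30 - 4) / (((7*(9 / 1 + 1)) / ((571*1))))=-262089 / 7700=-34.04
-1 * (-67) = 67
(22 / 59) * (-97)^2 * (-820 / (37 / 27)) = -4582935720 / 2183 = -2099375.04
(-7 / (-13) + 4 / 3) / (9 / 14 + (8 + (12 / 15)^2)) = 25550 / 126711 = 0.20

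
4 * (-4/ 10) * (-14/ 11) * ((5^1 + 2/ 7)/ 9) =592/ 495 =1.20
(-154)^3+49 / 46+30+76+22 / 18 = -1511992465 / 414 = -3652155.71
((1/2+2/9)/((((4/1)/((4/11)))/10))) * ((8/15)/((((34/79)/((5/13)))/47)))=74260/5049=14.71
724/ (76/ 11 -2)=147.48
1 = 1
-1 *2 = -2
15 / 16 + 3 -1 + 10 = 12.94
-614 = -614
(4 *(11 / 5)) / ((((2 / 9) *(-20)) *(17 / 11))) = -1089 / 850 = -1.28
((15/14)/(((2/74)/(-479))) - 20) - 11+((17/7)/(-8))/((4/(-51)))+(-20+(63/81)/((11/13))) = -422123239/22176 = -19035.14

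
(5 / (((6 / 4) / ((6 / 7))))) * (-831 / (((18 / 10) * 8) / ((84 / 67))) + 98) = 4910 / 67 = 73.28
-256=-256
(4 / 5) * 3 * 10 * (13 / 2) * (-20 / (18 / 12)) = -2080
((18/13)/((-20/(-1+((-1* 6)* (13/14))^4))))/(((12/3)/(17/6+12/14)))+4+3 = -11903483/218491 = -54.48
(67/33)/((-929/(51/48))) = -1139/490512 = -0.00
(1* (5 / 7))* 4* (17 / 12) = 85 / 21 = 4.05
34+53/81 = 2807/81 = 34.65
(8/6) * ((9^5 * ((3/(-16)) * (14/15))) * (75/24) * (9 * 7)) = -43401015/16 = -2712563.44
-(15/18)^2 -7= -277/36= -7.69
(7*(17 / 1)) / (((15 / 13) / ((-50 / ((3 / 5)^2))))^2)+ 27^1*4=1257016232 / 729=1724302.10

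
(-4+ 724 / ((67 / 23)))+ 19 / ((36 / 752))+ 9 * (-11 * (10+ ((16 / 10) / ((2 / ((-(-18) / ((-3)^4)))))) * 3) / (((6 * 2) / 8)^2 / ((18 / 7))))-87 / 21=-11702471 / 21105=-554.49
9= 9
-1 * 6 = -6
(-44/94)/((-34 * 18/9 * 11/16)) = 8/799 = 0.01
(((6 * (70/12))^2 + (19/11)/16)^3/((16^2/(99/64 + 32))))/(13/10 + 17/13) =92401461.07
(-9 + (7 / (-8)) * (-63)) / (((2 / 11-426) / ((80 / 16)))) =-20295 / 37472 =-0.54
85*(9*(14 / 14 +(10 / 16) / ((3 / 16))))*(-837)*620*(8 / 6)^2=-3058286400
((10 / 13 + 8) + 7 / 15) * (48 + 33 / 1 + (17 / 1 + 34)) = 79244 / 65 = 1219.14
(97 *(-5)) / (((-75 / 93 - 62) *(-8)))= -15035 / 15576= -0.97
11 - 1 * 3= 8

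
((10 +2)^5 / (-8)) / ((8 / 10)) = -38880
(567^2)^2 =103355177121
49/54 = 0.91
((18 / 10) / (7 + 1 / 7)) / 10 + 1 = 2563 / 2500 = 1.03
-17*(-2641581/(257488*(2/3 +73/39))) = 194596467/2832368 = 68.70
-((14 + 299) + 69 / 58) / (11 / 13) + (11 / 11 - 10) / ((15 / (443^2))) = -376805081 / 3190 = -118120.72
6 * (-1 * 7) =-42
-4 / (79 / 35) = -1.77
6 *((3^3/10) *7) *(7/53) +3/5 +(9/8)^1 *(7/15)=34137/2120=16.10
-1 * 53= -53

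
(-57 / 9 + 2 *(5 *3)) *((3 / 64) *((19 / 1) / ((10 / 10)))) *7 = 9443 / 64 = 147.55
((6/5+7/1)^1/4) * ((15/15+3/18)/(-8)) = -287/960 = -0.30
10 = 10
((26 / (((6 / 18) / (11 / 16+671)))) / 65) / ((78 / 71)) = 763037 / 1040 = 733.69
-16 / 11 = -1.45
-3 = -3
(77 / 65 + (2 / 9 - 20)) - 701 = -420962 / 585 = -719.59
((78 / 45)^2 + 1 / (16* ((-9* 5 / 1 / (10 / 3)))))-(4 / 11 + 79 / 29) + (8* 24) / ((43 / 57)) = 18845619083 / 74071800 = 254.42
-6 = -6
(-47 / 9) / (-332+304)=47 / 252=0.19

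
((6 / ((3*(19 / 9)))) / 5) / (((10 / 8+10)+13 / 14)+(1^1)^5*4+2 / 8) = 126 / 10925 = 0.01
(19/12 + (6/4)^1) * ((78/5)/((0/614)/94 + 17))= 481/170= 2.83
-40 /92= -10 /23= -0.43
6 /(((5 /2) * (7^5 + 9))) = 3 /21020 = 0.00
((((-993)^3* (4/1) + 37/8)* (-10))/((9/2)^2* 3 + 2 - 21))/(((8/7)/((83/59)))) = 1542736832665/1336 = 1154743138.22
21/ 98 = 3/ 14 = 0.21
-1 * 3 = -3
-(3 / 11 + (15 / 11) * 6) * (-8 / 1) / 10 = 372 / 55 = 6.76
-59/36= -1.64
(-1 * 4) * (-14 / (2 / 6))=168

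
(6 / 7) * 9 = 54 / 7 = 7.71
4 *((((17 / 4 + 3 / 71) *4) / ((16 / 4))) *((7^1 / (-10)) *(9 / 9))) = -8533 / 710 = -12.02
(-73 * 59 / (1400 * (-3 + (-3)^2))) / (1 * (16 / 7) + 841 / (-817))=-3518819 / 8622000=-0.41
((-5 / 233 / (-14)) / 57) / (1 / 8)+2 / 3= 20666 / 30989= 0.67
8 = 8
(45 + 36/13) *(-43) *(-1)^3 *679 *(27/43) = 11384793/13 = 875753.31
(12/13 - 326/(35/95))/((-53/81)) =6515478/4823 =1350.92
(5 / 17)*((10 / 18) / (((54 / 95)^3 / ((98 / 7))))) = 150040625 / 12045996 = 12.46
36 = 36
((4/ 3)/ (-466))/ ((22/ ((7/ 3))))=-7/ 23067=-0.00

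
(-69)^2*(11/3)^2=64009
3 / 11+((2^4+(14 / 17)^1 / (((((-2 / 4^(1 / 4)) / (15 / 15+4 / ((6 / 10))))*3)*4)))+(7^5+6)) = 185122 / 11- 161*sqrt(2) / 612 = 16828.90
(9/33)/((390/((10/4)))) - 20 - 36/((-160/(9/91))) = -799839/40040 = -19.98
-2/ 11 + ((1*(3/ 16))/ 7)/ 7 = -1535/ 8624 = -0.18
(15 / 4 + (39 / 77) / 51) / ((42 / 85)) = 98435 / 12936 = 7.61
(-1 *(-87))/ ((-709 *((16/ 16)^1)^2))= -87/ 709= -0.12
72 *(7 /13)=504 /13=38.77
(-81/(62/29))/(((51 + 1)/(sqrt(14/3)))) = -783 * sqrt(42)/3224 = -1.57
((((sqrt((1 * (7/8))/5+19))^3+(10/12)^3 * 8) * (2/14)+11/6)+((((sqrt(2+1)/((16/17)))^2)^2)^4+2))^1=767 * sqrt(7670)/5600+60356959609481927519723741/3486434629931105255424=17323.94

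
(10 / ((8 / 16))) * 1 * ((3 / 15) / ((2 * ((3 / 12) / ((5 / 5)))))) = 8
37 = 37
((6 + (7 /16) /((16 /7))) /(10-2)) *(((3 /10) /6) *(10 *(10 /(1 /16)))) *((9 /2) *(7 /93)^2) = 1.58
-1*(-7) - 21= -14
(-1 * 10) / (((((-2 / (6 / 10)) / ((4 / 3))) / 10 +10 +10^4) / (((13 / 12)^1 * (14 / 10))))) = -182 / 120117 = -0.00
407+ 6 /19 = 7739 /19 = 407.32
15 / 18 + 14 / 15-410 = -12247 / 30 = -408.23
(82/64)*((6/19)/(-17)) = -123/5168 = -0.02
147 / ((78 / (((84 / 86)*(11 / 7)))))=1617 / 559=2.89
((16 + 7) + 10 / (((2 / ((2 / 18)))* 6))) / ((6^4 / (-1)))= -1247 / 69984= -0.02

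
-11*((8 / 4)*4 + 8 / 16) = -187 / 2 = -93.50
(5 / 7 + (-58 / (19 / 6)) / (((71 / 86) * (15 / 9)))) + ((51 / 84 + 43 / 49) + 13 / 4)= -2598501 / 330505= -7.86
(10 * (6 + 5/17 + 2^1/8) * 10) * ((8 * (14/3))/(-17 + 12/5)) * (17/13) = -6230000/2847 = -2188.27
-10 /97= -0.10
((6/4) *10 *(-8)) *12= -1440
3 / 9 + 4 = 13 / 3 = 4.33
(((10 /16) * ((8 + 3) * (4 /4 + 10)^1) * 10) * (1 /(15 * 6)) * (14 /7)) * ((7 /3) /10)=847 /216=3.92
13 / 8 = 1.62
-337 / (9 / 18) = -674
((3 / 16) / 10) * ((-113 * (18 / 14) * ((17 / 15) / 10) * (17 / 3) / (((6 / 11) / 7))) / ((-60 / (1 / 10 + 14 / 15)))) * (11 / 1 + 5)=11136037 / 1800000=6.19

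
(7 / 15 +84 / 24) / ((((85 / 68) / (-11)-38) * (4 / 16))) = -10472 / 25155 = -0.42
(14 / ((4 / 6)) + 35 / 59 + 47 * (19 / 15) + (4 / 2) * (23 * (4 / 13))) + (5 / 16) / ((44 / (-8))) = 96408163 / 1012440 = 95.22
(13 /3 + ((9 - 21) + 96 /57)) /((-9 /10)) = 3410 /513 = 6.65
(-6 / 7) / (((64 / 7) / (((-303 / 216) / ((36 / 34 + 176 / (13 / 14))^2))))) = 0.00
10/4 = 2.50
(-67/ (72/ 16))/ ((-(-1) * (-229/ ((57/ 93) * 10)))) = 25460/ 63891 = 0.40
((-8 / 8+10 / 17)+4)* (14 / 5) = 10.05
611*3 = 1833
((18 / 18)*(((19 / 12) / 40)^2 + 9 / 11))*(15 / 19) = 2077571 / 3210240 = 0.65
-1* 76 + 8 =-68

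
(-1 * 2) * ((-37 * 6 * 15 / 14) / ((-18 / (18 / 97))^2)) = 3330 / 65863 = 0.05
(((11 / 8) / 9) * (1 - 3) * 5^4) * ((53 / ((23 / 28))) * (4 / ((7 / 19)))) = -27692500 / 207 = -133780.19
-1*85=-85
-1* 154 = -154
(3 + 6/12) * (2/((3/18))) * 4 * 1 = 168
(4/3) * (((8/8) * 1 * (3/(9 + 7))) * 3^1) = 3/4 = 0.75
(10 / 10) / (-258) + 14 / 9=1201 / 774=1.55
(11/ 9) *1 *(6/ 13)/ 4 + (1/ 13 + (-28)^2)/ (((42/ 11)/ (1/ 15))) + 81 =388334/ 4095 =94.83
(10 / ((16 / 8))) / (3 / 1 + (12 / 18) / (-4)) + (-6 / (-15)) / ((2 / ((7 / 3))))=569 / 255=2.23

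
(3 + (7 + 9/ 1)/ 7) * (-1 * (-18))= 666/ 7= 95.14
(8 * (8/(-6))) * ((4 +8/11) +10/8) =-63.76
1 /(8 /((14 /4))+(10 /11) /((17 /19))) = 1309 /4322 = 0.30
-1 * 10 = -10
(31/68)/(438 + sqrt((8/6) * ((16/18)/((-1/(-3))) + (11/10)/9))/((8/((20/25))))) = 22912875/22014094733- 465 * sqrt(7530)/88056378932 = 0.00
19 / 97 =0.20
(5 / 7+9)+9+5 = 166 / 7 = 23.71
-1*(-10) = 10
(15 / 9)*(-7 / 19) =-35 / 57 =-0.61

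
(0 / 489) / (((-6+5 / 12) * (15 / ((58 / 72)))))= 0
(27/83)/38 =27/3154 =0.01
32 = 32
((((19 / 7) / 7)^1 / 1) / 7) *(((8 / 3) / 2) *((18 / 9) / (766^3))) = 19 / 57811161723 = 0.00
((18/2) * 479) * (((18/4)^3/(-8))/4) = -3142719/256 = -12276.25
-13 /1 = -13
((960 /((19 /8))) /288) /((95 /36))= 192 /361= 0.53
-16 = -16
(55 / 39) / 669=55 / 26091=0.00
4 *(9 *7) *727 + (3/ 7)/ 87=37190413/ 203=183204.00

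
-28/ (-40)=7/ 10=0.70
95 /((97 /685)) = 65075 /97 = 670.88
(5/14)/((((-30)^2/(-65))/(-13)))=169/504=0.34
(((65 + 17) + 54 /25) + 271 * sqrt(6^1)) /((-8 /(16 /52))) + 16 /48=-271 * sqrt(6) /26 - 2831 /975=-28.43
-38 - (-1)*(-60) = -98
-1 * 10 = -10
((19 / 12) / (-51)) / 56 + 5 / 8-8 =-252775 / 34272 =-7.38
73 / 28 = 2.61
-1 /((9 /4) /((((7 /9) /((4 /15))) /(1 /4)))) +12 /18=-122 /27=-4.52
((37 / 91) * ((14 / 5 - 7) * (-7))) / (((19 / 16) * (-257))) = -12432 / 317395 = -0.04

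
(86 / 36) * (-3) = -43 / 6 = -7.17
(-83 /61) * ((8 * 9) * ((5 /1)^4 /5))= -747000 /61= -12245.90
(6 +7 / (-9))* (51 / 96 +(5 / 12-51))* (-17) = 3839195 / 864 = 4443.51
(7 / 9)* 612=476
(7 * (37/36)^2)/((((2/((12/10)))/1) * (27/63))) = 67081/6480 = 10.35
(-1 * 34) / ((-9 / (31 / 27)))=1054 / 243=4.34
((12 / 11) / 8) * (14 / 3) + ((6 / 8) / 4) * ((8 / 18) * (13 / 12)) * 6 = 311 / 264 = 1.18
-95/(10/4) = -38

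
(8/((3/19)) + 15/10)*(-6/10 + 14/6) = 90.42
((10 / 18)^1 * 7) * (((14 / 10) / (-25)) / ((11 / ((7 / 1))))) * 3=-343 / 825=-0.42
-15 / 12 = -1.25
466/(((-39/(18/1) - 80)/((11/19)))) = -30756/9367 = -3.28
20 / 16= 5 / 4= 1.25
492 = 492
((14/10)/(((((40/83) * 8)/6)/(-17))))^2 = 877996161/640000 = 1371.87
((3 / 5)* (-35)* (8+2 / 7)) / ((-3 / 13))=754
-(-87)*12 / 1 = 1044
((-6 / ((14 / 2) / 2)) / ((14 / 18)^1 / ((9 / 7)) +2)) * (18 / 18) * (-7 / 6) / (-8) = -81 / 844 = -0.10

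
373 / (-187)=-373 / 187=-1.99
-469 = -469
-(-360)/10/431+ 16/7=7148/3017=2.37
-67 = -67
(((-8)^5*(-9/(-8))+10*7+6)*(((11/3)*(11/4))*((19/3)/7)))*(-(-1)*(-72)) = 169151224/7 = 24164460.57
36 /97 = 0.37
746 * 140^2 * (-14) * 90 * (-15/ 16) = 17271765000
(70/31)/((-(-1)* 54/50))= 1750/837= 2.09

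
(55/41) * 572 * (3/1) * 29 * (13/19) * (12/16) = 26685945/779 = 34256.67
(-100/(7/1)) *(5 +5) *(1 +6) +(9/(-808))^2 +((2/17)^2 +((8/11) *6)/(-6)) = -2076935094053/2075454656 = -1000.71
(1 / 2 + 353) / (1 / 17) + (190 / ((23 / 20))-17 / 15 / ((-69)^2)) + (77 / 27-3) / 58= 6174.71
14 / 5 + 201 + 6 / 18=3062 / 15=204.13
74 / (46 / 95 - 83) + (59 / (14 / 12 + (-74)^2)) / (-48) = -31333519 / 34930584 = -0.90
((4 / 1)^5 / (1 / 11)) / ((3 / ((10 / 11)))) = 10240 / 3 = 3413.33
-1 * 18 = -18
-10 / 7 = -1.43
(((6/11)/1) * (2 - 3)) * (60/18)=-20/11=-1.82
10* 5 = 50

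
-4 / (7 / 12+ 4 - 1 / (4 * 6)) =-96 / 109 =-0.88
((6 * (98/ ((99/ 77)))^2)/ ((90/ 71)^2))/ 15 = 1186137218/ 820125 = 1446.29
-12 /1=-12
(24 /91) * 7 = 1.85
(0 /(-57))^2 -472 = -472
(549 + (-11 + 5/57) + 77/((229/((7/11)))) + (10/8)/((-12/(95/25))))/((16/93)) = 3482557453/1113856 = 3126.58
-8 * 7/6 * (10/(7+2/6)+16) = -5348/33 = -162.06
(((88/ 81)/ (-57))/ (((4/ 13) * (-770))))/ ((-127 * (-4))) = 13/ 82090260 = 0.00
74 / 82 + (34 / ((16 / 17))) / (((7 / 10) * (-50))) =-1489 / 11480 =-0.13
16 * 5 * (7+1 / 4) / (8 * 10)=29 / 4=7.25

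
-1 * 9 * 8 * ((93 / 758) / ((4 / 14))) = -11718 / 379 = -30.92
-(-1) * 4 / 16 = 1 / 4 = 0.25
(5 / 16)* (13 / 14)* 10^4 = 40625 / 14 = 2901.79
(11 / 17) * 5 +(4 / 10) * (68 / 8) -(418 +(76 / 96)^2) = -20171101 / 48960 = -411.99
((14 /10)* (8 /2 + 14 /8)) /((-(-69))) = 7 /60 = 0.12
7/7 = 1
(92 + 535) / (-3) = -209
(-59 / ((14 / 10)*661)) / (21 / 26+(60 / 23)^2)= -4057430 / 484488543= -0.01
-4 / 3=-1.33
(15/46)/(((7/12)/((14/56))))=45/322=0.14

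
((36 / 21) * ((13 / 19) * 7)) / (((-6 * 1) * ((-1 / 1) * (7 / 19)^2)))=494 / 49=10.08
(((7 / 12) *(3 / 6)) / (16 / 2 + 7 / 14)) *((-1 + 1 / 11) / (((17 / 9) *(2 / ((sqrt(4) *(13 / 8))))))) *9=-0.24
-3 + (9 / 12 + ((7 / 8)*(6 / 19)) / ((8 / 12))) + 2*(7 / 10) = -331 / 760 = -0.44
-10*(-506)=5060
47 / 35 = 1.34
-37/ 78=-0.47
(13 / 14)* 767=9971 / 14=712.21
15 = 15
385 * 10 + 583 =4433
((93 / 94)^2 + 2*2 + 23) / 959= 247221 / 8473724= 0.03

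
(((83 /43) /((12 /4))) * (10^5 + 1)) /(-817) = -78.75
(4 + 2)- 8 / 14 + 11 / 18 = 761 / 126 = 6.04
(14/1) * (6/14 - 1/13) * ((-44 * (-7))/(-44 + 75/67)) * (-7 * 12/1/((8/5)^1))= 69336960/37349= 1856.46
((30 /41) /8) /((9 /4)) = 5 /123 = 0.04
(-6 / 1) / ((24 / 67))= -67 / 4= -16.75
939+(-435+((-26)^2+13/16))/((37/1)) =559757/592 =945.54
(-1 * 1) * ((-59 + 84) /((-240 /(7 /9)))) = 35 /432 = 0.08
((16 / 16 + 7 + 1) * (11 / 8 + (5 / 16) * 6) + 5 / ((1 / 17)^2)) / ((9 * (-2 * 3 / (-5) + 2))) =29485 / 576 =51.19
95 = 95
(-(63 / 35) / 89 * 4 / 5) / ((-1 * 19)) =36 / 42275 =0.00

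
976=976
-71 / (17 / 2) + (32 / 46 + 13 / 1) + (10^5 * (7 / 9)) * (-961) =-263025681199 / 3519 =-74744439.10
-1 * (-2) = 2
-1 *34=-34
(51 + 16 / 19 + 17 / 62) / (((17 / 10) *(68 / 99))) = 30389535 / 680884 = 44.63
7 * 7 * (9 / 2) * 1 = 441 / 2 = 220.50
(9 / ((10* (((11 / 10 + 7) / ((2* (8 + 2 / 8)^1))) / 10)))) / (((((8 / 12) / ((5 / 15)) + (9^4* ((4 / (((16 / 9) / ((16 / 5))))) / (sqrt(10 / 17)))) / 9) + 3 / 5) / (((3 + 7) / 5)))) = 0.01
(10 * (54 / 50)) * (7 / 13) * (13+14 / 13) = 69174 / 845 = 81.86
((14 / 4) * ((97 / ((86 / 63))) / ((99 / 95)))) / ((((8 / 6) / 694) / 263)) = 123622606905 / 3784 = 32669822.12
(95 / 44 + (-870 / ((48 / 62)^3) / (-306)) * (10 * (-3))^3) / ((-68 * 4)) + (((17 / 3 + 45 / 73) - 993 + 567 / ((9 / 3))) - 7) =-140106853303 / 712909824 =-196.53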